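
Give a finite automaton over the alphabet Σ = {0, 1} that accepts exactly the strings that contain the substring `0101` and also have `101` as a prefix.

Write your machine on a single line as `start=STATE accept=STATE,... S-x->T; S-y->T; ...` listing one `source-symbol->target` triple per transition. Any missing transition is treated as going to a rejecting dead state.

Build one automaton per condition and run them in lockstep. One (5 states) tracks whether and how much of `0101` has been seen; the other (5 states) tracks whether the input so far still matches the prefix `101`. Each combined state is a pair, one component from each; accept when both components accept.
          0    1  
>  q0     q1   q2 
   q1     q1   q3 
   q2     q4   q5 
   q3     q6   q5 
   q4     q1   q7 
   q5     q1   q5 
   q6     q1   q8 
   q7     q9  q10 
   q8     q8   q8 
   q9    q11  q12 
   q10   q11  q10 
   q11   q11   q7 
 * q12   q12  q12 
(> = start, * = accepting)

start=q0; accept=q12; q0-0->q1; q0-1->q2; q1-0->q1; q1-1->q3; q2-0->q4; q2-1->q5; q3-0->q6; q3-1->q5; q4-0->q1; q4-1->q7; q5-0->q1; q5-1->q5; q6-0->q1; q6-1->q8; q7-0->q9; q7-1->q10; q8-0->q8; q8-1->q8; q9-0->q11; q9-1->q12; q10-0->q11; q10-1->q10; q11-0->q11; q11-1->q7; q12-0->q12; q12-1->q12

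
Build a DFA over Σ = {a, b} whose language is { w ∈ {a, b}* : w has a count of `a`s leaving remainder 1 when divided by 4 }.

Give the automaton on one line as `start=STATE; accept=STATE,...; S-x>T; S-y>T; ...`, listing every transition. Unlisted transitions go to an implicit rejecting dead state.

start=s0; accept=s1; s0-a>s1; s0-b>s0; s1-a>s2; s1-b>s1; s2-a>s3; s2-b>s2; s3-a>s0; s3-b>s3

Keep the running count of `a`s modulo 4: each `a` advances along the cycle s0 → s1 → s2 → s3 → s0 while other symbols loop. Accept at s1.
        a   b  
>  s0   s1  s0 
 * s1   s2  s1 
   s2   s3  s2 
   s3   s0  s3 
(> = start, * = accepting)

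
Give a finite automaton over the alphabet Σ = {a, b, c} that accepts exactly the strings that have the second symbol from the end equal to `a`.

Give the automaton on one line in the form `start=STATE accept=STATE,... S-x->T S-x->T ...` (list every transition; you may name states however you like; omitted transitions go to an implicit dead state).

start=s0 accept=s4,s5,s6 s0-a->s1 s0-b->s2 s0-c->s3 s1-a->s4 s1-b->s5 s1-c->s6 s2-a->s7 s2-b->s8 s2-c->s9 s3-a->s10 s3-b->s11 s3-c->s12 s4-a->s4 s4-b->s5 s4-c->s6 s5-a->s7 s5-b->s8 s5-c->s9 s6-a->s10 s6-b->s11 s6-c->s12 s7-a->s4 s7-b->s5 s7-c->s6 s8-a->s7 s8-b->s8 s8-c->s9 s9-a->s10 s9-b->s11 s9-c->s12 s10-a->s4 s10-b->s5 s10-c->s6 s11-a->s7 s11-b->s8 s11-c->s9 s12-a->s10 s12-b->s11 s12-c->s12

A DFA must remember the last 2 symbols (since which symbol is second-to-last isn't known until the input ends). Use one state per possible window of the last ≤2 symbols; accept from those whose window starts with `a`.
          a    b    c  
>  s0     s1   s2   s3 
   s1     s4   s5   s6 
   s2     s7   s8   s9 
   s3    s10  s11  s12 
 * s4     s4   s5   s6 
 * s5     s7   s8   s9 
 * s6    s10  s11  s12 
   s7     s4   s5   s6 
   s8     s7   s8   s9 
   s9    s10  s11  s12 
   s10    s4   s5   s6 
   s11    s7   s8   s9 
   s12   s10  s11  s12 
(> = start, * = accepting)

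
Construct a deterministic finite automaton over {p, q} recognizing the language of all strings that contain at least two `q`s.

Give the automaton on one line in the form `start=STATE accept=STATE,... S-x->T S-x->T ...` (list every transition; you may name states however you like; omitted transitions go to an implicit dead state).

start=s0 accept=s2,s3 s0-p->s0 s0-q->s1 s1-p->s1 s1-q->s2 s2-p->s2 s2-q->s3 s3-p->s3 s3-q->s3

Only the number of `q`s matters, and only up to 3. Make a chain s0 → s1 → s2 → s3 advanced by each `q` (with s3 absorbing); every other symbol self-loops. The accepting set is {s2, s3}.
With 4 states:
        p   q  
>  s0   s0  s1 
   s1   s1  s2 
 * s2   s2  s3 
 * s3   s3  s3 
(> = start, * = accepting)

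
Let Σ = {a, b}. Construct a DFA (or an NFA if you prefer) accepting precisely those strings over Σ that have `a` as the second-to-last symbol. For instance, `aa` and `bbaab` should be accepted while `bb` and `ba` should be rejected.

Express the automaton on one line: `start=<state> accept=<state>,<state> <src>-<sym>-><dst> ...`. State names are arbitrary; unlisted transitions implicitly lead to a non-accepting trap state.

start=q0 accept=q3,q4 q0-a->q1 q0-b->q2 q1-a->q3 q1-b->q4 q2-a->q5 q2-b->q6 q3-a->q3 q3-b->q4 q4-a->q5 q4-b->q6 q5-a->q3 q5-b->q4 q6-a->q5 q6-b->q6

Because acceptance depends on a position counted from the end, the machine has to buffer the most recent 2 symbols. Make each state the string of the last up-to-2 symbols read; on input `x` shift the window left and append `x`. Accept when the buffered window has length 2 and begins with `a`.
7 states suffice.
        a   b  
>  q0   q1  q2 
   q1   q3  q4 
   q2   q5  q6 
 * q3   q3  q4 
 * q4   q5  q6 
   q5   q3  q4 
   q6   q5  q6 
(> = start, * = accepting)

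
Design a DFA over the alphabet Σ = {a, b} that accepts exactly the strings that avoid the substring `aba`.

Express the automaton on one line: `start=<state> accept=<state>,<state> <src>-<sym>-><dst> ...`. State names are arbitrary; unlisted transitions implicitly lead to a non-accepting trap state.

start=S0 accept=S0,S1,S2 S0-a->S1 S0-b->S0 S1-a->S1 S1-b->S2 S2-a->S3 S2-b->S0 S3-a->S3 S3-b->S3

This is the complement of 'contains `aba`'. Use the same substring-matching states — S0 through S3 holding how much of `aba` has just been matched — but flip the accepting set: everything except the trap S3 accepts.
        a   b  
>* S0   S1  S0 
 * S1   S1  S2 
 * S2   S3  S0 
   S3   S3  S3 
(> = start, * = accepting)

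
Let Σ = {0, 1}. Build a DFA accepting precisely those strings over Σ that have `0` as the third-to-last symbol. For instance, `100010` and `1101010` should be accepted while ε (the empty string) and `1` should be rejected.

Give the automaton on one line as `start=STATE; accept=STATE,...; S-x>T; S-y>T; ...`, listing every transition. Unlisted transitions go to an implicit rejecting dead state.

start=q0; accept=q7,q8,q9,q10; q0-0>q1; q0-1>q2; q1-0>q3; q1-1>q4; q2-0>q5; q2-1>q6; q3-0>q7; q3-1>q8; q4-0>q9; q4-1>q10; q5-0>q11; q5-1>q12; q6-0>q13; q6-1>q14; q7-0>q7; q7-1>q8; q8-0>q9; q8-1>q10; q9-0>q11; q9-1>q12; q10-0>q13; q10-1>q14; q11-0>q7; q11-1>q8; q12-0>q9; q12-1>q10; q13-0>q11; q13-1>q12; q14-0>q13; q14-1>q14

Because acceptance depends on a position counted from the end, the machine has to buffer the most recent 3 symbols. Make each state the string of the last up-to-3 symbols read; on input `x` shift the window left and append `x`. Accept when the buffered window has length 3 and begins with `0`.
15 states suffice.
          0    1  
>  q0     q1   q2 
   q1     q3   q4 
   q2     q5   q6 
   q3     q7   q8 
   q4     q9  q10 
   q5    q11  q12 
   q6    q13  q14 
 * q7     q7   q8 
 * q8     q9  q10 
 * q9    q11  q12 
 * q10   q13  q14 
   q11    q7   q8 
   q12    q9  q10 
   q13   q11  q12 
   q14   q13  q14 
(> = start, * = accepting)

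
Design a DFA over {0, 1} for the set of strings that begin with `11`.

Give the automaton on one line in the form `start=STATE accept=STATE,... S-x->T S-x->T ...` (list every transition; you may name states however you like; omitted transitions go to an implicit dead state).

start=A accept=C A-0->D A-1->B B-0->D B-1->C C-0->C C-1->C D-0->D D-1->D

Check the first 2 symbols one by one: A through B record how many have matched `11` so far; any wrong symbol goes to the dead state D. After all 2 match we enter the accepting sink C.
With 4 states:
       0  1 
>  A   D  B 
   B   D  C 
 * C   C  C 
   D   D  D 
(> = start, * = accepting)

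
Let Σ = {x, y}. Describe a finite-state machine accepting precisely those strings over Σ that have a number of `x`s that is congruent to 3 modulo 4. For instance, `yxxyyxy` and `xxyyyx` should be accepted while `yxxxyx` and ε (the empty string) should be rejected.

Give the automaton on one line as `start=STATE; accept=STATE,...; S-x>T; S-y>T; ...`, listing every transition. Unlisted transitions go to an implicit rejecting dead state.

Keep the running count of `x`s modulo 4: each `x` advances along the cycle s0 → s1 → s2 → s3 → s0 while other symbols loop. Accept at s3.
4 states suffice.
        x   y  
>  s0   s1  s0 
   s1   s2  s1 
   s2   s3  s2 
 * s3   s0  s3 
(> = start, * = accepting)

start=s0; accept=s3; s0-x>s1; s0-y>s0; s1-x>s2; s1-y>s1; s2-x>s3; s2-y>s2; s3-x>s0; s3-y>s3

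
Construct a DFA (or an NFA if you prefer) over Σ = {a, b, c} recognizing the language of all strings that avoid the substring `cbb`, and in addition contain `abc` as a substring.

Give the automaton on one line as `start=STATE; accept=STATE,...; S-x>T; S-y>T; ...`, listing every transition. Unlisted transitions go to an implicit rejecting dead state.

start=q0; accept=q5,q7,q8; q0-a>q1; q0-b>q0; q0-c>q2; q1-a>q1; q1-b>q3; q1-c>q2; q2-a>q1; q2-b>q4; q2-c>q2; q3-a>q1; q3-b>q0; q3-c>q5; q4-a>q1; q4-b>q6; q4-c>q2; q5-a>q7; q5-b>q8; q5-c>q5; q6-a>q6; q6-b>q6; q6-c>q6; q7-a>q7; q7-b>q7; q7-c>q5; q8-a>q7; q8-b>q6; q8-c>q5

Run two small machines in parallel and take their product. The first has 4 states tracking partial matches of the forbidden pattern `cbb`; the second has 4 states tracking whether and how much of `abc` has been seen. A product state is a pair (one from each), accepting exactly when both do. Equivalent product states are then merged.
A 9-state machine:
        a   b   c  
>  q0   q1  q0  q2 
   q1   q1  q3  q2 
   q2   q1  q4  q2 
   q3   q1  q0  q5 
   q4   q1  q6  q2 
 * q5   q7  q8  q5 
   q6   q6  q6  q6 
 * q7   q7  q7  q5 
 * q8   q7  q6  q5 
(> = start, * = accepting)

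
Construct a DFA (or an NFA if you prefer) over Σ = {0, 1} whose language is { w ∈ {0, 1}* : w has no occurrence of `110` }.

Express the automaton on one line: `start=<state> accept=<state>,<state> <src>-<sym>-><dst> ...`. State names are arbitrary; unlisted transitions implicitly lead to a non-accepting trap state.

This is the complement of 'contains `110`'. Use the same substring-matching states — q0 through q3 holding how much of `110` has just been matched — but flip the accepting set: everything except the trap q3 accepts.
        0   1  
>* q0   q0  q1 
 * q1   q0  q2 
 * q2   q3  q2 
   q3   q3  q3 
(> = start, * = accepting)

start=q0 accept=q0,q1,q2 q0-0->q0 q0-1->q1 q1-0->q0 q1-1->q2 q2-0->q3 q2-1->q2 q3-0->q3 q3-1->q3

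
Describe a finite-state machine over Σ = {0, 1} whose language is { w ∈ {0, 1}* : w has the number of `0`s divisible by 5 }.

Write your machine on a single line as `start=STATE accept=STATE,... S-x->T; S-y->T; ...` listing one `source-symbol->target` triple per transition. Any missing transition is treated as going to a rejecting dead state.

start=S0; accept=S0; S0-0->S1; S0-1->S0; S1-0->S2; S1-1->S1; S2-0->S3; S2-1->S2; S3-0->S4; S3-1->S3; S4-0->S0; S4-1->S4

Keep the running count of `0`s modulo 5: each `0` advances along the cycle S0 → S1 → S2 → S3 → S4 → S0 while other symbols loop. Accept at S0.
A 5-state machine:
        0   1  
>* S0   S1  S0 
   S1   S2  S1 
   S2   S3  S2 
   S3   S4  S3 
   S4   S0  S4 
(> = start, * = accepting)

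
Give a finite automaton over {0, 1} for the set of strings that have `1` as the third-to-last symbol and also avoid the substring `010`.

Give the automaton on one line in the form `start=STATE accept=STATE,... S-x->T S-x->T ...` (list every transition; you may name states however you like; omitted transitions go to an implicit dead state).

start=q0 accept=q7,q8,q9,q10 q0-0->q1 q0-1->q2 q1-0->q1 q1-1->q3 q2-0->q4 q2-1->q5 q3-0->q6 q3-1->q5 q4-0->q7 q4-1->q8 q5-0->q9 q5-1->q10 q6-0->q6 q6-1->q6 q7-0->q1 q7-1->q3 q8-0->q6 q8-1->q5 q9-0->q7 q9-1->q8 q10-0->q9 q10-1->q10

Build one automaton per condition and run them in lockstep. The first has 15 states tracking the last 3 symbols read; the second has 4 states tracking partial matches of the forbidden pattern `010`. A product state is a pair (one from each), accepting exactly when both do. Equivalent product states are then merged.
          0    1  
>  q0     q1   q2 
   q1     q1   q3 
   q2     q4   q5 
   q3     q6   q5 
   q4     q7   q8 
   q5     q9  q10 
   q6     q6   q6 
 * q7     q1   q3 
 * q8     q6   q5 
 * q9     q7   q8 
 * q10    q9  q10 
(> = start, * = accepting)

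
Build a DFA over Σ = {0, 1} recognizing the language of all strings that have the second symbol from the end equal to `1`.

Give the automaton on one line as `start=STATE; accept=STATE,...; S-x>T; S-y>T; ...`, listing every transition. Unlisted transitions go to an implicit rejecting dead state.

Because acceptance depends on a position counted from the end, the machine has to buffer the most recent 2 symbols. Make each state the string of the last up-to-2 symbols read; on input `x` shift the window left and append `x`. Accept when the buffered window has length 2 and begins with `1`.
With 7 states:
        0   1  
>  q0   q1  q2 
   q1   q3  q4 
   q2   q5  q6 
   q3   q3  q4 
   q4   q5  q6 
 * q5   q3  q4 
 * q6   q5  q6 
(> = start, * = accepting)

start=q0; accept=q5,q6; q0-0>q1; q0-1>q2; q1-0>q3; q1-1>q4; q2-0>q5; q2-1>q6; q3-0>q3; q3-1>q4; q4-0>q5; q4-1>q6; q5-0>q3; q5-1>q4; q6-0>q5; q6-1>q6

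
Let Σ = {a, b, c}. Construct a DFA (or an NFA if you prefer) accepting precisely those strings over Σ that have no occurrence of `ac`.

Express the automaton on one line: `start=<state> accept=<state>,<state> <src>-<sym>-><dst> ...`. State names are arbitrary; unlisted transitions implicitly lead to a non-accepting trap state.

start=S0 accept=S0,S1 S0-a->S1 S0-b->S0 S0-c->S0 S1-a->S1 S1-b->S0 S1-c->S2 S2-a->S2 S2-b->S2 S2-c->S2

This is the complement of 'contains `ac`'. Use the same substring-matching states — S0 through S2 holding how much of `ac` has just been matched — but flip the accepting set: everything except the trap S2 accepts.
        a   b   c  
>* S0   S1  S0  S0 
 * S1   S1  S0  S2 
   S2   S2  S2  S2 
(> = start, * = accepting)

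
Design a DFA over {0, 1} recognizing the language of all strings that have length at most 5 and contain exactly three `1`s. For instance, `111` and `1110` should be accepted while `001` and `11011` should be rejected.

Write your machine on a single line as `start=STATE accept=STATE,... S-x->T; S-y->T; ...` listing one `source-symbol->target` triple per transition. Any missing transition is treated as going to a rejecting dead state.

start=q0; accept=q9,q11,q12; q0-0->q1; q0-1->q2; q1-0->q3; q1-1->q4; q2-0->q4; q2-1->q5; q3-0->q6; q3-1->q7; q4-0->q7; q4-1->q8; q5-0->q8; q5-1->q9; q6-0->q6; q6-1->q6; q7-0->q6; q7-1->q10; q8-0->q10; q8-1->q11; q9-0->q11; q9-1->q6; q10-0->q6; q10-1->q12; q11-0->q12; q11-1->q6; q12-0->q6; q12-1->q6

Run two small machines in parallel and take their product. One (7 states) tracks the input length, saturating at 6; the other (5 states) tracks the count of `1`s, saturating at 4. Each combined state is a pair, one component from each; accept when both components accept. After merging equivalent states the machine shrinks.
With 13 states:
          0    1  
>  q0     q1   q2 
   q1     q3   q4 
   q2     q4   q5 
   q3     q6   q7 
   q4     q7   q8 
   q5     q8   q9 
   q6     q6   q6 
   q7     q6  q10 
   q8    q10  q11 
 * q9    q11   q6 
   q10    q6  q12 
 * q11   q12   q6 
 * q12    q6   q6 
(> = start, * = accepting)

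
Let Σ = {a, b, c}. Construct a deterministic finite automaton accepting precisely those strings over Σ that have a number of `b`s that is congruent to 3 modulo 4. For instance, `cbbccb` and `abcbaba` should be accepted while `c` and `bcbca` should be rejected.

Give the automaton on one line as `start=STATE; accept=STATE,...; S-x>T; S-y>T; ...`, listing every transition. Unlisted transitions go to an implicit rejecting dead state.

start=q0; accept=q3; q0-a>q0; q0-b>q1; q0-c>q0; q1-a>q1; q1-b>q2; q1-c>q1; q2-a>q2; q2-b>q3; q2-c>q2; q3-a>q3; q3-b>q0; q3-c>q3

The only thing that matters is how many `b`s have appeared, reduced mod 4. Use one state per residue: q0 for 0, …, q3 for 3. Reading `b` moves to the next residue; anything else stays put. q3 is accepting.
With 4 states:
        a   b   c  
>  q0   q0  q1  q0 
   q1   q1  q2  q1 
   q2   q2  q3  q2 
 * q3   q3  q0  q3 
(> = start, * = accepting)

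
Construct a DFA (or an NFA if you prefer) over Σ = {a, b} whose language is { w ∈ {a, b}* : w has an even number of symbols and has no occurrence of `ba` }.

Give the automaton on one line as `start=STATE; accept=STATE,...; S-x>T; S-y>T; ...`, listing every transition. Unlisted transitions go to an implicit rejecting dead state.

start=q0; accept=q0,q3; q0-a>q1; q0-b>q2; q1-a>q0; q1-b>q3; q2-a>q4; q2-b>q3; q3-a>q4; q3-b>q2; q4-a>q4; q4-b>q4

Handle the two conditions separately and then intersect. The first has 2 states tracking the input length modulo 2; the second has 3 states tracking partial matches of the forbidden pattern `ba`. A product state is a pair (one from each), accepting exactly when both do. Equivalent product states are then merged.
5 states suffice.
        a   b  
>* q0   q1  q2 
   q1   q0  q3 
   q2   q4  q3 
 * q3   q4  q2 
   q4   q4  q4 
(> = start, * = accepting)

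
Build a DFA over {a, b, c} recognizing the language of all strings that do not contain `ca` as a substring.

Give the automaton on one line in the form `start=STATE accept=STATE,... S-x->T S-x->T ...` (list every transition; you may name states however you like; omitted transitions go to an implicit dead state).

start=s0 accept=s0,s1 s0-a->s0 s0-b->s0 s0-c->s1 s1-a->s2 s1-b->s0 s1-c->s1 s2-a->s2 s2-b->s2 s2-c->s2

Track partial matches of the forbidden pattern `ca`. State s2 is a dead state reached once `ca` has occurred; every other state accepts. s0 means no part of `ca` is currently matched.
3 states suffice.
        a   b   c  
>* s0   s0  s0  s1 
 * s1   s2  s0  s1 
   s2   s2  s2  s2 
(> = start, * = accepting)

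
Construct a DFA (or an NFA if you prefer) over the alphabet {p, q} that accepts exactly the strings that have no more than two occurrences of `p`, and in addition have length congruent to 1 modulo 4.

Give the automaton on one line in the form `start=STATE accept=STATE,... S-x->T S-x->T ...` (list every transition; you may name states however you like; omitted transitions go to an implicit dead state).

start=s0 accept=s1,s2,s14 s0-p->s1 s0-q->s2 s1-p->s3 s1-q->s4 s2-p->s4 s2-q->s5 s3-p->s6 s3-q->s7 s4-p->s7 s4-q->s8 s5-p->s8 s5-q->s9 s6-p->s10 s6-q->s10 s7-p->s10 s7-q->s11 s8-p->s11 s8-q->s12 s9-p->s12 s9-q->s0 s10-p->s13 s10-q->s13 s11-p->s13 s11-q->s14 s12-p->s14 s12-q->s1 s13-p->s15 s13-q->s15 s14-p->s15 s14-q->s3 s15-p->s6 s15-q->s6

Run two small machines in parallel and take their product. One (4 states) tracks the count of `p`s, saturating at 3; the other (4 states) tracks the input length modulo 4. Each combined state is a pair, one component from each; accept when both components accept.
With 16 states:
          p    q  
>  s0     s1   s2 
 * s1     s3   s4 
 * s2     s4   s5 
   s3     s6   s7 
   s4     s7   s8 
   s5     s8   s9 
   s6    s10  s10 
   s7    s10  s11 
   s8    s11  s12 
   s9    s12   s0 
   s10   s13  s13 
   s11   s13  s14 
   s12   s14   s1 
   s13   s15  s15 
 * s14   s15   s3 
   s15    s6   s6 
(> = start, * = accepting)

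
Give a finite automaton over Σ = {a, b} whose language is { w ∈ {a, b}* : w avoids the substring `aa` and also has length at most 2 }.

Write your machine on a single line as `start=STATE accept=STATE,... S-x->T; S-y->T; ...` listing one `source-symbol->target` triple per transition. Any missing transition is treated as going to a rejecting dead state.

Build one automaton per condition and run them in lockstep. One (3 states) tracks partial matches of the forbidden pattern `aa`; the other (4 states) tracks the input length, saturating at 3. Each combined state is a pair, one component from each; accept when both components accept. Equivalent product states are then merged.
A 5-state machine:
        a   b  
>* q0   q1  q2 
 * q1   q3  q4 
 * q2   q4  q4 
   q3   q3  q3 
 * q4   q3  q3 
(> = start, * = accepting)

start=q0; accept=q0,q1,q2,q4; q0-a->q1; q0-b->q2; q1-a->q3; q1-b->q4; q2-a->q4; q2-b->q4; q3-a->q3; q3-b->q3; q4-a->q3; q4-b->q3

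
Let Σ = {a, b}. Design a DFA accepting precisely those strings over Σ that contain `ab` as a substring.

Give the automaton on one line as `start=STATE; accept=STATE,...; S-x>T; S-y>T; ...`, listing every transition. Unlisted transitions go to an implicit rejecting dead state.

Track how much of `ab` has been matched so far: state q0 is no progress, q2 is the absorbing accept state reached once `ab` has occurred. Intermediate states record partial matches; on a mismatch, fall back to the longest reusable overlap.
        a   b  
>  q0   q1  q0 
   q1   q1  q2 
 * q2   q2  q2 
(> = start, * = accepting)

start=q0; accept=q2; q0-a>q1; q0-b>q0; q1-a>q1; q1-b>q2; q2-a>q2; q2-b>q2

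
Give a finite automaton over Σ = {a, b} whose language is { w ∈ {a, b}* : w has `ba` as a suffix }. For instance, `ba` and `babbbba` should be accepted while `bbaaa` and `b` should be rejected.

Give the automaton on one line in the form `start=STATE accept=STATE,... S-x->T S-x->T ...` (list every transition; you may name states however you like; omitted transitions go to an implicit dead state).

Let each state record the length of the longest suffix of the input read so far that is also a prefix of `ba`. q1 means the last symbol is `b`; q2 means the last 2 symbols are `ba`. Accept only at q2, where the string currently ends in `ba`.
        a   b  
>  q0   q0  q1 
   q1   q2  q1 
 * q2   q0  q1 
(> = start, * = accepting)

start=q0 accept=q2 q0-a->q0 q0-b->q1 q1-a->q2 q1-b->q1 q2-a->q0 q2-b->q1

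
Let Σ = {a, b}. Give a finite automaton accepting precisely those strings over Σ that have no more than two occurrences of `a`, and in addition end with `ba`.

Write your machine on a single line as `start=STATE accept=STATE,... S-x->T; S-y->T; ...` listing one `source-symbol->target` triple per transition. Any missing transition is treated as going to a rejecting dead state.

start=q0; accept=q5,q6; q0-a->q1; q0-b->q2; q1-a->q3; q1-b->q4; q2-a->q5; q2-b->q2; q3-a->q3; q3-b->q3; q4-a->q6; q4-b->q4; q5-a->q3; q5-b->q4; q6-a->q3; q6-b->q3

Build one automaton per condition and run them in lockstep. One (4 states) tracks the count of `a`s, saturating at 3; the other (3 states) tracks how much of the suffix `ba` has currently been matched. Each combined state is a pair, one component from each; accept when both components accept. Minimizing collapses redundant product states.
        a   b  
>  q0   q1  q2 
   q1   q3  q4 
   q2   q5  q2 
   q3   q3  q3 
   q4   q6  q4 
 * q5   q3  q4 
 * q6   q3  q3 
(> = start, * = accepting)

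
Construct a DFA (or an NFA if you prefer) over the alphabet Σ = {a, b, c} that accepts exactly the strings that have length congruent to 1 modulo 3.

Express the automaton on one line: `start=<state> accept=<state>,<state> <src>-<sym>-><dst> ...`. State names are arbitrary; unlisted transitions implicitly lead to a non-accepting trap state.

Only the length mod 3 matters, so use a 3-cycle: from any state, every input symbol moves to the next state, wrapping q2 back to q0. Mark q1 accepting.
3 states suffice.
        a   b   c  
>  q0   q1  q1  q1 
 * q1   q2  q2  q2 
   q2   q0  q0  q0 
(> = start, * = accepting)

start=q0 accept=q1 q0-a->q1 q0-b->q1 q0-c->q1 q1-a->q2 q1-b->q2 q1-c->q2 q2-a->q0 q2-b->q0 q2-c->q0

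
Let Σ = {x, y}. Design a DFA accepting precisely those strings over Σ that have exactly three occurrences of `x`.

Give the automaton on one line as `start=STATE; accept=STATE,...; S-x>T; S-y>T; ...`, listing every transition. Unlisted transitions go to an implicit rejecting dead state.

start=A; accept=D; A-x>B; A-y>A; B-x>C; B-y>B; C-x>D; C-y>C; D-x>E; D-y>D; E-x>E; E-y>E

Count `x`s, saturating at 4: states A through D mean 0 through 3 `x`s seen; E means more than 3. Each `x` increments (capped at E); other symbols loop. Accept from {D}.
5 states suffice.
       x  y 
>  A   B  A 
   B   C  B 
   C   D  C 
 * D   E  D 
   E   E  E 
(> = start, * = accepting)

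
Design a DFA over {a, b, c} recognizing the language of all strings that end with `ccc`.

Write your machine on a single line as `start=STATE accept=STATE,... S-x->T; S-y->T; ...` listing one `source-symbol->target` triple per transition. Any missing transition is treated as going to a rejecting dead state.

start=q0; accept=q3; q0-a->q0; q0-b->q0; q0-c->q1; q1-a->q0; q1-b->q0; q1-c->q2; q2-a->q0; q2-b->q0; q2-c->q3; q3-a->q0; q3-b->q0; q3-c->q3

Let each state record the length of the longest suffix of the input read so far that is also a prefix of `ccc`. q1 means the last symbol is `c`; q2 means the last 2 symbols are `cc`; q3 means the last 3 symbols are `ccc`. Accept only at q3, where the string currently ends in `ccc`.
        a   b   c  
>  q0   q0  q0  q1 
   q1   q0  q0  q2 
   q2   q0  q0  q3 
 * q3   q0  q0  q3 
(> = start, * = accepting)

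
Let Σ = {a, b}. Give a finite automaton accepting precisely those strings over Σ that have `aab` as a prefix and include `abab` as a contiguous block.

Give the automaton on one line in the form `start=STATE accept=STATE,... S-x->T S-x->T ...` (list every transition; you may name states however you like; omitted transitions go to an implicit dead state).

Handle the two conditions separately and then intersect. The first has 5 states tracking whether the input so far still matches the prefix `aab`; the second has 5 states tracking whether and how much of `abab` has been seen. A product state is a pair (one from each), accepting exactly when both do.
          a    b  
>  S0     S1   S2 
   S1     S3   S4 
   S2     S5   S2 
   S3     S5   S6 
   S4     S7   S2 
   S5     S5   S4 
   S6     S8   S9 
   S7     S5  S10 
   S8    S11  S12 
   S9    S11   S9 
   S10   S10  S10 
   S11   S11   S6 
 * S12   S12  S12 
(> = start, * = accepting)

start=S0 accept=S12 S0-a->S1 S0-b->S2 S1-a->S3 S1-b->S4 S2-a->S5 S2-b->S2 S3-a->S5 S3-b->S6 S4-a->S7 S4-b->S2 S5-a->S5 S5-b->S4 S6-a->S8 S6-b->S9 S7-a->S5 S7-b->S10 S8-a->S11 S8-b->S12 S9-a->S11 S9-b->S9 S10-a->S10 S10-b->S10 S11-a->S11 S11-b->S6 S12-a->S12 S12-b->S12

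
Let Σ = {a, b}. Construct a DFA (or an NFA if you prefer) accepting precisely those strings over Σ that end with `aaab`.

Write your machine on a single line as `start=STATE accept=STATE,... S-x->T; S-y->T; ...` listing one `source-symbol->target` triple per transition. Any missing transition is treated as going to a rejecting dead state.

start=s0; accept=s4; s0-a->s1; s0-b->s0; s1-a->s2; s1-b->s0; s2-a->s3; s2-b->s0; s3-a->s3; s3-b->s4; s4-a->s1; s4-b->s0

Remember how much of `aaab` the current input suffix matches. State s0 means no match yet; s1 means the last symbol is `a`; s2 means the last 2 symbols are `aa`; s3 means the last 3 symbols are `aaa`; s4 means the last 4 symbols are `aaab`. Only s4 accepts. On a mismatch, fall back to the longest proper suffix that is still a prefix of `aaab`.
5 states suffice.
        a   b  
>  s0   s1  s0 
   s1   s2  s0 
   s2   s3  s0 
   s3   s3  s4 
 * s4   s1  s0 
(> = start, * = accepting)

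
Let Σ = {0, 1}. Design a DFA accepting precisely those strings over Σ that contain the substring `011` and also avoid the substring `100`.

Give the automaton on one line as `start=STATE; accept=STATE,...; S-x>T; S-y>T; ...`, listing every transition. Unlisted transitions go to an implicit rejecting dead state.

Handle the two conditions separately and then intersect. The first has 4 states tracking whether and how much of `011` has been seen; the second has 4 states tracking partial matches of the forbidden pattern `100`. A product state is a pair (one from each), accepting exactly when both do. Equivalent product states are then merged.
With 8 states:
        0   1  
>  q0   q1  q2 
   q1   q1  q3 
   q2   q4  q2 
   q3   q4  q5 
   q4   q6  q3 
 * q5   q7  q5 
   q6   q6  q6 
 * q7   q6  q5 
(> = start, * = accepting)

start=q0; accept=q5,q7; q0-0>q1; q0-1>q2; q1-0>q1; q1-1>q3; q2-0>q4; q2-1>q2; q3-0>q4; q3-1>q5; q4-0>q6; q4-1>q3; q5-0>q7; q5-1>q5; q6-0>q6; q6-1>q6; q7-0>q6; q7-1>q5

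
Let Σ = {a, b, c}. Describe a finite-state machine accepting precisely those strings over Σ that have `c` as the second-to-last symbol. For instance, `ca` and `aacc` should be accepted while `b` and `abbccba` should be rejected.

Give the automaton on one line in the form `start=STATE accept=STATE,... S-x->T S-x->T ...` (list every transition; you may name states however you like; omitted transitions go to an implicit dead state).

start=q0 accept=q10,q11,q12 q0-a->q1 q0-b->q2 q0-c->q3 q1-a->q4 q1-b->q5 q1-c->q6 q2-a->q7 q2-b->q8 q2-c->q9 q3-a->q10 q3-b->q11 q3-c->q12 q4-a->q4 q4-b->q5 q4-c->q6 q5-a->q7 q5-b->q8 q5-c->q9 q6-a->q10 q6-b->q11 q6-c->q12 q7-a->q4 q7-b->q5 q7-c->q6 q8-a->q7 q8-b->q8 q8-c->q9 q9-a->q10 q9-b->q11 q9-c->q12 q10-a->q4 q10-b->q5 q10-c->q6 q11-a->q7 q11-b->q8 q11-c->q9 q12-a->q10 q12-b->q11 q12-c->q12

A DFA must remember the last 2 symbols (since which symbol is second-to-last isn't known until the input ends). Use one state per possible window of the last ≤2 symbols; accept from those whose window starts with `c`.
A 13-state machine:
          a    b    c  
>  q0     q1   q2   q3 
   q1     q4   q5   q6 
   q2     q7   q8   q9 
   q3    q10  q11  q12 
   q4     q4   q5   q6 
   q5     q7   q8   q9 
   q6    q10  q11  q12 
   q7     q4   q5   q6 
   q8     q7   q8   q9 
   q9    q10  q11  q12 
 * q10    q4   q5   q6 
 * q11    q7   q8   q9 
 * q12   q10  q11  q12 
(> = start, * = accepting)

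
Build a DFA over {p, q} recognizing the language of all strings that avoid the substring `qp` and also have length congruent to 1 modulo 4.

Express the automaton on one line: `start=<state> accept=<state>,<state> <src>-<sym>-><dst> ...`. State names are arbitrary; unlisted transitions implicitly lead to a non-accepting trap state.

start=s0 accept=s1,s2 s0-p->s1 s0-q->s2 s1-p->s3 s1-q->s4 s2-p->s5 s2-q->s4 s3-p->s6 s3-q->s7 s4-p->s5 s4-q->s7 s5-p->s5 s5-q->s5 s6-p->s0 s6-q->s8 s7-p->s5 s7-q->s8 s8-p->s5 s8-q->s2

Build one automaton per condition and run them in lockstep. The first has 3 states tracking partial matches of the forbidden pattern `qp`; the second has 4 states tracking the input length modulo 4. A product state is a pair (one from each), accepting exactly when both do. After merging equivalent states the machine shrinks.
With 9 states:
        p   q  
>  s0   s1  s2 
 * s1   s3  s4 
 * s2   s5  s4 
   s3   s6  s7 
   s4   s5  s7 
   s5   s5  s5 
   s6   s0  s8 
   s7   s5  s8 
   s8   s5  s2 
(> = start, * = accepting)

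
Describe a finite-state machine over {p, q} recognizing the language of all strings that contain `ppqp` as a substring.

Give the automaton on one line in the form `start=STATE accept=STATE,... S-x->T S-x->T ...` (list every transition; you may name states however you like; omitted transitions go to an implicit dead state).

start=s0 accept=s4 s0-p->s1 s0-q->s0 s1-p->s2 s1-q->s0 s2-p->s2 s2-q->s3 s3-p->s4 s3-q->s0 s4-p->s4 s4-q->s4

States s0..s3 record the length of the longest prefix of `ppqp` that matches the current input suffix. Reaching s4 means `ppqp` has been seen, and we stay there forever. Accept from s4.
With 5 states:
        p   q  
>  s0   s1  s0 
   s1   s2  s0 
   s2   s2  s3 
   s3   s4  s0 
 * s4   s4  s4 
(> = start, * = accepting)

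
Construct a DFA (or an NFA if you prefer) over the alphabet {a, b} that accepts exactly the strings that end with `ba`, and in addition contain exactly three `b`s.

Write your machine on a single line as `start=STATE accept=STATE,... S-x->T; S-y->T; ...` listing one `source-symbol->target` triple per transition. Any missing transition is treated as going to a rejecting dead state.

Handle the two conditions separately and then intersect. One (3 states) tracks how much of the suffix `ba` has currently been matched; the other (5 states) tracks the count of `b`s, saturating at 4. Each combined state is a pair, one component from each; accept when both components accept.
13 states suffice.
          a    b  
>  s0     s0   s1 
   s1     s2   s3 
   s2     s4   s3 
   s3     s5   s6 
   s4     s4   s3 
   s5     s7   s6 
   s6     s8   s9 
   s7     s7   s6 
 * s8    s10   s9 
   s9    s11   s9 
   s10   s10   s9 
   s11   s12   s9 
   s12   s12   s9 
(> = start, * = accepting)

start=s0; accept=s8; s0-a->s0; s0-b->s1; s1-a->s2; s1-b->s3; s2-a->s4; s2-b->s3; s3-a->s5; s3-b->s6; s4-a->s4; s4-b->s3; s5-a->s7; s5-b->s6; s6-a->s8; s6-b->s9; s7-a->s7; s7-b->s6; s8-a->s10; s8-b->s9; s9-a->s11; s9-b->s9; s10-a->s10; s10-b->s9; s11-a->s12; s11-b->s9; s12-a->s12; s12-b->s9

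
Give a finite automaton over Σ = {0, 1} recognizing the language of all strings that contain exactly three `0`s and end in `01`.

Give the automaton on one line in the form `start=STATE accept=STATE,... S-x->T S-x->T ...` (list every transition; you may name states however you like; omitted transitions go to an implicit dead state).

Build one automaton per condition and run them in lockstep. One (5 states) tracks the count of `0`s, saturating at 4; the other (3 states) tracks how much of the suffix `01` has currently been matched. Each combined state is a pair, one component from each; accept when both components accept.
          0    1  
>  q0     q1   q0 
   q1     q2   q3 
   q2     q4   q5 
   q3     q2   q6 
   q4     q7   q8 
   q5     q4   q9 
   q6     q2   q6 
   q7     q7  q10 
 * q8     q7  q11 
   q9     q4   q9 
   q10    q7  q12 
   q11    q7  q11 
   q12    q7  q12 
(> = start, * = accepting)

start=q0 accept=q8 q0-0->q1 q0-1->q0 q1-0->q2 q1-1->q3 q2-0->q4 q2-1->q5 q3-0->q2 q3-1->q6 q4-0->q7 q4-1->q8 q5-0->q4 q5-1->q9 q6-0->q2 q6-1->q6 q7-0->q7 q7-1->q10 q8-0->q7 q8-1->q11 q9-0->q4 q9-1->q9 q10-0->q7 q10-1->q12 q11-0->q7 q11-1->q11 q12-0->q7 q12-1->q12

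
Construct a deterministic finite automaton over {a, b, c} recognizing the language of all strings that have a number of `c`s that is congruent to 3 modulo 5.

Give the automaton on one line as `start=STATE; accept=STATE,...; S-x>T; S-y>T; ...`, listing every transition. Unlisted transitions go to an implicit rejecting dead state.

The only thing that matters is how many `c`s have appeared, reduced mod 5. Use one state per residue: S0 for 0, …, S4 for 4. Reading `c` moves to the next residue; anything else stays put. S3 is accepting.
With 5 states:
        a   b   c  
>  S0   S0  S0  S1 
   S1   S1  S1  S2 
   S2   S2  S2  S3 
 * S3   S3  S3  S4 
   S4   S4  S4  S0 
(> = start, * = accepting)

start=S0; accept=S3; S0-a>S0; S0-b>S0; S0-c>S1; S1-a>S1; S1-b>S1; S1-c>S2; S2-a>S2; S2-b>S2; S2-c>S3; S3-a>S3; S3-b>S3; S3-c>S4; S4-a>S4; S4-b>S4; S4-c>S0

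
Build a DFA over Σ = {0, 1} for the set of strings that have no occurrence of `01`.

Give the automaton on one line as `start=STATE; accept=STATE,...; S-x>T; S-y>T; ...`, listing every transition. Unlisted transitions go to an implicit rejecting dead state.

Track partial matches of the forbidden pattern `01`. State q2 is a dead state reached once `01` has occurred; every other state accepts. q0 means no part of `01` is currently matched.
3 states suffice.
        0   1  
>* q0   q1  q0 
 * q1   q1  q2 
   q2   q2  q2 
(> = start, * = accepting)

start=q0; accept=q0,q1; q0-0>q1; q0-1>q0; q1-0>q1; q1-1>q2; q2-0>q2; q2-1>q2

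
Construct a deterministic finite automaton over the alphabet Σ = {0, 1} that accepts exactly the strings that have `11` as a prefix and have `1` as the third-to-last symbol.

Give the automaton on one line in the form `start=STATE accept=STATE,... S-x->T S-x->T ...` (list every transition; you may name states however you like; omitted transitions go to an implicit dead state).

Handle the two conditions separately and then intersect. The first has 4 states tracking whether the input so far still matches the prefix `11`; the second has 15 states tracking the last 3 symbols read. A product state is a pair (one from each), accepting exactly when both do. After merging equivalent states the machine shrinks.
An 11-state machine:
          0    1  
>  s0     s1   s2 
   s1     s1   s1 
   s2     s1   s3 
   s3     s4   s5 
 * s4     s6   s7 
 * s5     s4   s5 
 * s6     s8   s9 
 * s7    s10   s3 
   s8     s8   s9 
   s9    s10   s3 
   s10    s6   s7 
(> = start, * = accepting)

start=s0 accept=s4,s5,s6,s7 s0-0->s1 s0-1->s2 s1-0->s1 s1-1->s1 s2-0->s1 s2-1->s3 s3-0->s4 s3-1->s5 s4-0->s6 s4-1->s7 s5-0->s4 s5-1->s5 s6-0->s8 s6-1->s9 s7-0->s10 s7-1->s3 s8-0->s8 s8-1->s9 s9-0->s10 s9-1->s3 s10-0->s6 s10-1->s7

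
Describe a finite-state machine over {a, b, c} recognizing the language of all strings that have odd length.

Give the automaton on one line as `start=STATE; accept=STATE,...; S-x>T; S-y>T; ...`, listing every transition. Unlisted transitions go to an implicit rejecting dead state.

start=q0; accept=q1; q0-a>q1; q0-b>q1; q0-c>q1; q1-a>q0; q1-b>q0; q1-c>q0

Only the length mod 2 matters, so use a 2-cycle: from any state, every input symbol moves to the next state, wrapping q1 back to q0. Mark q1 accepting.
A 2-state machine:
        a   b   c  
>  q0   q1  q1  q1 
 * q1   q0  q0  q0 
(> = start, * = accepting)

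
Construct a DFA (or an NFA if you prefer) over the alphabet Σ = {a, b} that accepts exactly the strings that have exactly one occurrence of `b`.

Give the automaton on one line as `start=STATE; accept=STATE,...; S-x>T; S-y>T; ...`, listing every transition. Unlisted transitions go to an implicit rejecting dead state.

start=S0; accept=S1; S0-a>S0; S0-b>S1; S1-a>S1; S1-b>S2; S2-a>S2; S2-b>S2

Count `b`s, saturating at 2: state S0 means no `b` yet, S1 means one `b` seen, S2 means more than one. Each `b` increments (capped at S2); other symbols loop. Accept from {S1}.
A 3-state machine:
        a   b  
>  S0   S0  S1 
 * S1   S1  S2 
   S2   S2  S2 
(> = start, * = accepting)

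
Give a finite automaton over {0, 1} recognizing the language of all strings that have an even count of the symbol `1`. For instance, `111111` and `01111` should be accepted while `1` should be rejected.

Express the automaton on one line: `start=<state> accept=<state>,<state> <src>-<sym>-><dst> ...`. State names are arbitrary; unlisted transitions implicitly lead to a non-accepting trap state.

start=S0 accept=S0 S0-0->S0 S0-1->S1 S1-0->S1 S1-1->S0

Keep the running count of `1`s modulo 2: each `1` advances along the cycle S0 → S1 → S0 while other symbols loop. Accept at S0.
A 2-state machine:
        0   1  
>* S0   S0  S1 
   S1   S1  S0 
(> = start, * = accepting)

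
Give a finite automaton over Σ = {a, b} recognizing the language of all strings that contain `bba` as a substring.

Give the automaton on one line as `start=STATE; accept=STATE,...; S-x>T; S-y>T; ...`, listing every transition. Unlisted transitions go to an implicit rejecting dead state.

start=q0; accept=q3; q0-a>q0; q0-b>q1; q1-a>q0; q1-b>q2; q2-a>q3; q2-b>q2; q3-a>q3; q3-b>q3

Track how much of `bba` has been matched so far: state q0 is no progress, q3 is the absorbing accept state reached once `bba` has occurred. Intermediate states record partial matches; on a mismatch, fall back to the longest reusable overlap.
A 4-state machine:
        a   b  
>  q0   q0  q1 
   q1   q0  q2 
   q2   q3  q2 
 * q3   q3  q3 
(> = start, * = accepting)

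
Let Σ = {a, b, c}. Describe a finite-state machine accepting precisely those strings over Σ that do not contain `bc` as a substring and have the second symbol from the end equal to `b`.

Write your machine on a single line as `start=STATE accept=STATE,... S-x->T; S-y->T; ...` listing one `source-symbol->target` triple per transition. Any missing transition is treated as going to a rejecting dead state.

start=S0; accept=S2,S3; S0-a->S0; S0-b->S1; S0-c->S0; S1-a->S2; S1-b->S3; S1-c->S4; S2-a->S0; S2-b->S1; S2-c->S0; S3-a->S2; S3-b->S3; S3-c->S4; S4-a->S4; S4-b->S4; S4-c->S4

Handle the two conditions separately and then intersect. The first has 3 states tracking partial matches of the forbidden pattern `bc`; the second has 13 states tracking the last 2 symbols read. A product state is a pair (one from each), accepting exactly when both do. Equivalent product states are then merged.
5 states suffice.
        a   b   c  
>  S0   S0  S1  S0 
   S1   S2  S3  S4 
 * S2   S0  S1  S0 
 * S3   S2  S3  S4 
   S4   S4  S4  S4 
(> = start, * = accepting)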